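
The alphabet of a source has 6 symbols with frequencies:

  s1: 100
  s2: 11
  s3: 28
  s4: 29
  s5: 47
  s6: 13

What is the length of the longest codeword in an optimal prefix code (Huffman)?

Merge the two lowest-weight nodes at each step:
combine s2(11), s6(13) → 24
combine 24, s3(28) → 52
combine s4(29), s5(47) → 76
combine 52, 76 → 128
combine s1(100), 128 → 228
Maximum depth reached is 4.

4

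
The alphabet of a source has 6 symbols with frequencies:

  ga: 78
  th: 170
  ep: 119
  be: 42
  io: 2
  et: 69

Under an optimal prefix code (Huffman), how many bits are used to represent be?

Repeatedly merge the two smallest:
combine io(2), be(42) → 44
combine 44, et(69) → 113
combine ga(78), 113 → 191
combine ep(119), th(170) → 289
combine 191, 289 → 480
be's leaf is at depth 4, giving a 4-bit codeword.

4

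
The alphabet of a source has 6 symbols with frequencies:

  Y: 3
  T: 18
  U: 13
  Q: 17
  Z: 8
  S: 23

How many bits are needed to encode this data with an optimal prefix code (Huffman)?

Greedily combine the two least-frequent nodes:
Y(3) + Z(8) → 11
11 + U(13) → 24
Q(17) + T(18) → 35
S(23) + 24 → 47
35 + 47 → 82
Each symbol's bit-cost is frequency × depth; summing gives 199 bits (equivalently 11 + 24 + 35 + 47 + 82).

199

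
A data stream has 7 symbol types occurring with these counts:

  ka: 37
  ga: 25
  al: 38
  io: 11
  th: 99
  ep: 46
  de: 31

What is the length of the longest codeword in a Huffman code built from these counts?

4

Merge the two lowest-weight nodes at each step:
combine io(11), ga(25) → 36
combine de(31), 36 → 67
combine ka(37), al(38) → 75
combine ep(46), 67 → 113
combine 75, th(99) → 174
combine 113, 174 → 287
Maximum depth reached is 4.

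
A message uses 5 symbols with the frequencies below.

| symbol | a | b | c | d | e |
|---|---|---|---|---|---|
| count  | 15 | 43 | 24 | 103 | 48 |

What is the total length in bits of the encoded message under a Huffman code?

484

Build the Huffman tree bottom-up:
merge a(15) and c(24): 39
merge 39 and b(43): 82
merge e(48) and 82: 130
merge d(103) and 130: 233
The encoded length is the sum of every internal node's weight: 39 + 82 + 130 + 233 = 484 bits.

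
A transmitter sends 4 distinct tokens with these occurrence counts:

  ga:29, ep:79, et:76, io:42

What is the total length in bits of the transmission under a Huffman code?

Greedily combine the two least-frequent nodes:
ga(29) + io(42) → 71
71 + et(76) → 147
ep(79) + 147 → 226
The encoded length is the sum of every internal node's weight: 71 + 147 + 226 = 444 bits.

444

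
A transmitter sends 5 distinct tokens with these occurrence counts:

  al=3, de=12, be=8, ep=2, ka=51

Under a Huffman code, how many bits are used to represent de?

Repeatedly merge the two smallest:
ep(2) + al(3) → 5
5 + be(8) → 13
de(12) + 13 → 25
25 + ka(51) → 76
de's leaf is at depth 2, giving a 2-bit codeword.

2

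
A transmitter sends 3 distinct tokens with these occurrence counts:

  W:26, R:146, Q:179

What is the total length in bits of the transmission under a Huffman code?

523

Build the Huffman tree bottom-up:
merge W(26) and R(146): 172
merge 172 and Q(179): 351
The encoded length is the sum of every internal node's weight: 172 + 351 = 523 bits.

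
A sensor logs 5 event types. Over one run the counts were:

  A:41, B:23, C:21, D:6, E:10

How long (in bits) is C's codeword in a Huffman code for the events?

3

Repeatedly merge the two smallest:
merge D(6) and E(10): 16
merge 16 and C(21): 37
merge B(23) and 37: 60
merge A(41) and 60: 101
The subtree containing C is merged 3 times, so code length = 3.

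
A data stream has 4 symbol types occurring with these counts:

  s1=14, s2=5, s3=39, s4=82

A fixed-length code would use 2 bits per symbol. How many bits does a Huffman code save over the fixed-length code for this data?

63

Fixed-length: 2 bits × 140 symbols = 280 bits.
Huffman merges:
s2(5) + s1(14) → 19
19 + s3(39) → 58
58 + s4(82) → 140
Huffman total = 19 + 58 + 140 = 217 bits.
Saving = 280 − 217 = 63 bits.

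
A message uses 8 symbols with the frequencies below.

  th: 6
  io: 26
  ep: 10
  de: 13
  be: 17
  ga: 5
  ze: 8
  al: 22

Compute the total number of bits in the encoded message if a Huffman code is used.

302

Greedily combine the two least-frequent nodes:
ga(5) + th(6) → 11
ze(8) + ep(10) → 18
11 + de(13) → 24
be(17) + 18 → 35
al(22) + 24 → 46
io(26) + 35 → 61
46 + 61 → 107
Total encoded bits = sum of merged weights = 11 + 18 + 24 + 35 + 46 + 61 + 107 = 302.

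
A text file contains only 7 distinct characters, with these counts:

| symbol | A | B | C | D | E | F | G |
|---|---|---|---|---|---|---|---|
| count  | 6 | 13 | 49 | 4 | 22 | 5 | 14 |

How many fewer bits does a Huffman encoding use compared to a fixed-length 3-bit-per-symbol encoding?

Fixed-length: 3 bits × 113 symbols = 339 bits.
Huffman merges:
merge D(4) and F(5): 9
merge A(6) and 9: 15
merge B(13) and G(14): 27
merge 15 and E(22): 37
merge 27 and 37: 64
merge C(49) and 64: 113
Huffman total = 9 + 15 + 27 + 37 + 64 + 113 = 265 bits.
Saving = 339 − 265 = 74 bits.

74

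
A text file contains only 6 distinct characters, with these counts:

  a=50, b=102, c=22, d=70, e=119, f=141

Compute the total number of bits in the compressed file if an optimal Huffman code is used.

1222

Merge the two smallest weights repeatedly:
merge c(22) and a(50): 72
merge d(70) and 72: 142
merge b(102) and e(119): 221
merge f(141) and 142: 283
merge 221 and 283: 504
Each symbol's bit-cost is frequency × depth; summing gives 1222 bits (equivalently 72 + 142 + 221 + 283 + 504).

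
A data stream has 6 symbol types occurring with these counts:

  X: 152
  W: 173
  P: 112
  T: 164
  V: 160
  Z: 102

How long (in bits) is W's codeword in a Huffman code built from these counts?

2

Repeatedly merge the two smallest:
Z(102) + P(112) → 214
X(152) + V(160) → 312
T(164) + W(173) → 337
214 + 312 → 526
337 + 526 → 863
W sits 2 levels below the root, so its codeword is 2 bits.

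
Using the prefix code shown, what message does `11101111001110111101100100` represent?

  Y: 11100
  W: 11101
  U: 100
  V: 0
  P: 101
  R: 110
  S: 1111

WYWWUU

Read left to right; each codeword is recognised as soon as it completes (prefix code):
  11101→W | 11100→Y | 11101→W | 11101→W | 100→U | 100→U
Decoded message: WYWWUU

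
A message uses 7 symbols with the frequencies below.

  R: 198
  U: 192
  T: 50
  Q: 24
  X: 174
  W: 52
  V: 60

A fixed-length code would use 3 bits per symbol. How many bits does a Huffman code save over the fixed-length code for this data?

Fixed-length: 3 bits × 750 symbols = 2250 bits.
Huffman merges:
combine Q(24), T(50) → 74
combine W(52), V(60) → 112
combine 74, 112 → 186
combine X(174), 186 → 360
combine U(192), R(198) → 390
combine 360, 390 → 750
Huffman total = 74 + 112 + 186 + 360 + 390 + 750 = 1872 bits.
Saving = 2250 − 1872 = 378 bits.

378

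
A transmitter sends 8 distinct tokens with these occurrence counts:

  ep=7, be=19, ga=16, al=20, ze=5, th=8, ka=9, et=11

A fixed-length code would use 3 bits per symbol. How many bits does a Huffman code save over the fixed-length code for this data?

Fixed-length: 3 bits × 95 symbols = 285 bits.
Huffman merges:
combine ze(5), ep(7) → 12
combine th(8), ka(9) → 17
combine et(11), 12 → 23
combine ga(16), 17 → 33
combine be(19), al(20) → 39
combine 23, 33 → 56
combine 39, 56 → 95
Huffman total = 12 + 17 + 23 + 33 + 39 + 56 + 95 = 275 bits.
Saving = 285 − 275 = 10 bits.

10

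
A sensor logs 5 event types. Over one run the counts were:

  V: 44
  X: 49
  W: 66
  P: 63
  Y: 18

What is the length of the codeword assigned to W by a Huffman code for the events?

Build the tree from the bottom:
merge Y(18) and V(44): 62
merge X(49) and 62: 111
merge P(63) and W(66): 129
merge 111 and 129: 240
W sits 2 levels below the root, so its codeword is 2 bits.

2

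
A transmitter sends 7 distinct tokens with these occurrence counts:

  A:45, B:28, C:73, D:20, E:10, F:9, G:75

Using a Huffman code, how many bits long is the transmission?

645

Build the Huffman tree bottom-up:
combine F(9), E(10) → 19
combine 19, D(20) → 39
combine B(28), 39 → 67
combine A(45), 67 → 112
combine C(73), G(75) → 148
combine 112, 148 → 260
Each symbol's bit-cost is frequency × depth; summing gives 645 bits (equivalently 19 + 39 + 67 + 112 + 148 + 260).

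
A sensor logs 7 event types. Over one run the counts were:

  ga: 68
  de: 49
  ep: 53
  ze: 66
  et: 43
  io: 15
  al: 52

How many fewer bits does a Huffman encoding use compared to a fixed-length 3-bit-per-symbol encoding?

76

Fixed-length: 3 bits × 346 symbols = 1038 bits.
Huffman merges:
combine io(15), et(43) → 58
combine de(49), al(52) → 101
combine ep(53), 58 → 111
combine ze(66), ga(68) → 134
combine 101, 111 → 212
combine 134, 212 → 346
Huffman total = 58 + 101 + 111 + 134 + 212 + 346 = 962 bits.
Saving = 1038 − 962 = 76 bits.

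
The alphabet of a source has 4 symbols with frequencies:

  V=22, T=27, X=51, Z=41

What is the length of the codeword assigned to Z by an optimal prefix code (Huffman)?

2

Build the tree from the bottom:
combine V(22), T(27) → 49
combine Z(41), 49 → 90
combine X(51), 90 → 141
Z sits 2 levels below the root, so its codeword is 2 bits.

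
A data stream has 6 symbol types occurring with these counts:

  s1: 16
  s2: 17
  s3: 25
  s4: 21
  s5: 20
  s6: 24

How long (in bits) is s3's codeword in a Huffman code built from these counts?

Build the tree from the bottom:
s1(16) + s2(17) → 33
s5(20) + s4(21) → 41
s6(24) + s3(25) → 49
33 + 41 → 74
49 + 74 → 123
s3's leaf is at depth 2, giving a 2-bit codeword.

2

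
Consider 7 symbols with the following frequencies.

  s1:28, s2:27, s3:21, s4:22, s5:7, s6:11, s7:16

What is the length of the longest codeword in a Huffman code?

Merge the two lowest-weight nodes at each step:
merge s5(7) and s6(11): 18
merge s7(16) and 18: 34
merge s3(21) and s4(22): 43
merge s2(27) and s1(28): 55
merge 34 and 43: 77
merge 55 and 77: 132
Maximum depth reached is 4.

4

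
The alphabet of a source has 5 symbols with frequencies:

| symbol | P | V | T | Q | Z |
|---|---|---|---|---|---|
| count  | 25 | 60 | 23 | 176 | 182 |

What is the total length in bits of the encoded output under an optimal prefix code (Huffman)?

906

Build the Huffman tree bottom-up:
merge T(23) and P(25): 48
merge 48 and V(60): 108
merge 108 and Q(176): 284
merge Z(182) and 284: 466
Total encoded bits = sum of merged weights = 48 + 108 + 284 + 466 = 906.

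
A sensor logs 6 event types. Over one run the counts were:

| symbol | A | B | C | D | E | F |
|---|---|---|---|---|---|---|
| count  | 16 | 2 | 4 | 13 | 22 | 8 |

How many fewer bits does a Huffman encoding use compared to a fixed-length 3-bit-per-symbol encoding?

45

Fixed-length: 3 bits × 65 symbols = 195 bits.
Huffman merges:
combine B(2), C(4) → 6
combine 6, F(8) → 14
combine D(13), 14 → 27
combine A(16), E(22) → 38
combine 27, 38 → 65
Huffman total = 6 + 14 + 27 + 38 + 65 = 150 bits.
Saving = 195 − 150 = 45 bits.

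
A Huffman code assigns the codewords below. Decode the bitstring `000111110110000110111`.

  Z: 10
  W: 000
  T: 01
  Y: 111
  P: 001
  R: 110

WYRRWRY

Read left to right; each codeword is recognised as soon as it completes (prefix code):
  000→W | 111→Y | 110→R | 110→R | 000→W | 110→R | 111→Y
Decoded message: WYRRWRY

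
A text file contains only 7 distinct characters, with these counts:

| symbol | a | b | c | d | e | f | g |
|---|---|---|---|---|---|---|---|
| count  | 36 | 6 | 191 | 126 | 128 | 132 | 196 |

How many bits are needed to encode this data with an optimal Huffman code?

Greedily combine the two least-frequent nodes:
combine b(6), a(36) → 42
combine 42, d(126) → 168
combine e(128), f(132) → 260
combine 168, c(191) → 359
combine g(196), 260 → 456
combine 359, 456 → 815
The encoded length is the sum of every internal node's weight: 42 + 168 + 260 + 359 + 456 + 815 = 2100 bits.

2100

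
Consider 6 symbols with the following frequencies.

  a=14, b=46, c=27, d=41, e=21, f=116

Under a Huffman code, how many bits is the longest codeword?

4

Merge the two lowest-weight nodes at each step:
a(14) + e(21) → 35
c(27) + 35 → 62
d(41) + b(46) → 87
62 + 87 → 149
f(116) + 149 → 265
The rarest symbols sit at the bottom; the longest codeword is 4 bits.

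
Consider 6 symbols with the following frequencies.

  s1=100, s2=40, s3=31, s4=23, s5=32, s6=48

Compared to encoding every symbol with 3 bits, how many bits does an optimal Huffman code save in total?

Fixed-length: 3 bits × 274 symbols = 822 bits.
Huffman merges:
merge s4(23) and s3(31): 54
merge s5(32) and s2(40): 72
merge s6(48) and 54: 102
merge 72 and s1(100): 172
merge 102 and 172: 274
Huffman total = 54 + 72 + 102 + 172 + 274 = 674 bits.
Saving = 822 − 674 = 148 bits.

148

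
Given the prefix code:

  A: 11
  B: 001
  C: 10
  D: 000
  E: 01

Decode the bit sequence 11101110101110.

Read left to right; each codeword is recognised as soon as it completes (prefix code):
  11→A | 10→C | 11→A | 10→C | 10→C | 11→A | 10→C
Decoded message: ACACCAC

ACACCAC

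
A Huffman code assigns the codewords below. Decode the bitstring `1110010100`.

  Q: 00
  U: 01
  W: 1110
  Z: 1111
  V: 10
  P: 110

Read left to right; each codeword is recognised as soon as it completes (prefix code):
  1110→W | 01→U | 01→U | 00→Q
Decoded message: WUUQ

WUUQ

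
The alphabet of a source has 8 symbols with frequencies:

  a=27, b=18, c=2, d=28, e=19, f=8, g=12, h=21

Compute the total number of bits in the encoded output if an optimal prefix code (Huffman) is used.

382

Greedily combine the two least-frequent nodes:
c(2) + f(8) → 10
10 + g(12) → 22
b(18) + e(19) → 37
h(21) + 22 → 43
a(27) + d(28) → 55
37 + 43 → 80
55 + 80 → 135
The encoded length is the sum of every internal node's weight: 10 + 22 + 37 + 43 + 55 + 80 + 135 = 382 bits.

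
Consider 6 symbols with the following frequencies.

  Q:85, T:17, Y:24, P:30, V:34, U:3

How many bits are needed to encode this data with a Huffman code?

Merge the two smallest weights repeatedly:
merge U(3) and T(17): 20
merge 20 and Y(24): 44
merge P(30) and V(34): 64
merge 44 and 64: 108
merge Q(85) and 108: 193
Each symbol's bit-cost is frequency × depth; summing gives 429 bits (equivalently 20 + 44 + 64 + 108 + 193).

429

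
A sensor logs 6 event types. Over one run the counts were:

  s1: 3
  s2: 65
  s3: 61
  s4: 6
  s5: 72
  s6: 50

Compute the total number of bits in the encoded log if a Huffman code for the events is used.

582

Build the Huffman tree bottom-up:
combine s1(3), s4(6) → 9
combine 9, s6(50) → 59
combine 59, s3(61) → 120
combine s2(65), s5(72) → 137
combine 120, 137 → 257
Total encoded bits = sum of merged weights = 9 + 59 + 120 + 137 + 257 = 582.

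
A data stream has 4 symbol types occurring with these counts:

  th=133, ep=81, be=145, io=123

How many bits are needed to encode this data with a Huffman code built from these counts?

964

Merge the two smallest weights repeatedly:
merge ep(81) and io(123): 204
merge th(133) and be(145): 278
merge 204 and 278: 482
The encoded length is the sum of every internal node's weight: 204 + 278 + 482 = 964 bits.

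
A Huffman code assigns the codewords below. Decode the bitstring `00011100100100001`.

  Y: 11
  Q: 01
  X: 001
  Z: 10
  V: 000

VYZQXVQ

Read left to right; each codeword is recognised as soon as it completes (prefix code):
  000→V | 11→Y | 10→Z | 01→Q | 001→X | 000→V | 01→Q
Decoded message: VYZQXVQ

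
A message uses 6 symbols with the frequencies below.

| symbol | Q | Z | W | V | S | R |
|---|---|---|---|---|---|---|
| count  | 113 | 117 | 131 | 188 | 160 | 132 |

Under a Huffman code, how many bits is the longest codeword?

3

Merge the two lowest-weight nodes at each step:
Q(113) + Z(117) → 230
W(131) + R(132) → 263
S(160) + V(188) → 348
230 + 263 → 493
348 + 493 → 841
Maximum depth reached is 3.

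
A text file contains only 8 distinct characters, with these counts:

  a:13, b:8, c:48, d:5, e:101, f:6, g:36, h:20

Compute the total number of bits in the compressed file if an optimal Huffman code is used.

Merge the two smallest weights repeatedly:
merge d(5) and f(6): 11
merge b(8) and 11: 19
merge a(13) and 19: 32
merge h(20) and 32: 52
merge g(36) and c(48): 84
merge 52 and 84: 136
merge e(101) and 136: 237
The encoded length is the sum of every internal node's weight: 11 + 19 + 32 + 52 + 84 + 136 + 237 = 571 bits.

571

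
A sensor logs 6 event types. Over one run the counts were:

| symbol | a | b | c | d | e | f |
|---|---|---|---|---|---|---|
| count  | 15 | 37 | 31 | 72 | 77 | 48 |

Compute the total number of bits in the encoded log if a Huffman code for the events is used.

689

Greedily combine the two least-frequent nodes:
merge a(15) and c(31): 46
merge b(37) and 46: 83
merge f(48) and d(72): 120
merge e(77) and 83: 160
merge 120 and 160: 280
Total encoded bits = sum of merged weights = 46 + 83 + 120 + 160 + 280 = 689.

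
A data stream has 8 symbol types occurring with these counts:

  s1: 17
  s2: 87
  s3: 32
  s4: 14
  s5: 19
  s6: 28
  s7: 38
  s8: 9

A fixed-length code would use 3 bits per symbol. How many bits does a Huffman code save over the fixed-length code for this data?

Fixed-length: 3 bits × 244 symbols = 732 bits.
Huffman merges:
merge s8(9) and s4(14): 23
merge s1(17) and s5(19): 36
merge 23 and s6(28): 51
merge s3(32) and 36: 68
merge s7(38) and 51: 89
merge 68 and s2(87): 155
merge 89 and 155: 244
Huffman total = 23 + 36 + 51 + 68 + 89 + 155 + 244 = 666 bits.
Saving = 732 − 666 = 66 bits.

66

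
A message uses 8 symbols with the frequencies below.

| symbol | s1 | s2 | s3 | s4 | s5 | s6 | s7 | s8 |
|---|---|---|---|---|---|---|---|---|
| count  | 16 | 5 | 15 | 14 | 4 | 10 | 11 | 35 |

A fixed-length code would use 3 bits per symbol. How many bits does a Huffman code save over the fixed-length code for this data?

26

Fixed-length: 3 bits × 110 symbols = 330 bits.
Huffman merges:
merge s5(4) and s2(5): 9
merge 9 and s6(10): 19
merge s7(11) and s4(14): 25
merge s3(15) and s1(16): 31
merge 19 and 25: 44
merge 31 and s8(35): 66
merge 44 and 66: 110
Huffman total = 9 + 19 + 25 + 31 + 44 + 66 + 110 = 304 bits.
Saving = 330 − 304 = 26 bits.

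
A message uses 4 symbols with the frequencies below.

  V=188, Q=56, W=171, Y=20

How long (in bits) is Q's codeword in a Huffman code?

3

Build the tree from the bottom:
Y(20) + Q(56) → 76
76 + W(171) → 247
V(188) + 247 → 435
The subtree containing Q is merged 3 times, so code length = 3.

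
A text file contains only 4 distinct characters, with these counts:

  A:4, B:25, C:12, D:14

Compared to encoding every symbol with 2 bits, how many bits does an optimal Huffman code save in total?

9

Fixed-length: 2 bits × 55 symbols = 110 bits.
Huffman merges:
combine A(4), C(12) → 16
combine D(14), 16 → 30
combine B(25), 30 → 55
Huffman total = 16 + 30 + 55 = 101 bits.
Saving = 110 − 101 = 9 bits.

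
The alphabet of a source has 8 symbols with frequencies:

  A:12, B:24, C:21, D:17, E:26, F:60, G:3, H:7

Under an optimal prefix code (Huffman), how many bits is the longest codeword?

Merge the two lowest-weight nodes at each step:
merge G(3) and H(7): 10
merge 10 and A(12): 22
merge D(17) and C(21): 38
merge 22 and B(24): 46
merge E(26) and 38: 64
merge 46 and F(60): 106
merge 64 and 106: 170
The rarest symbols sit at the bottom; the longest codeword is 5 bits.

5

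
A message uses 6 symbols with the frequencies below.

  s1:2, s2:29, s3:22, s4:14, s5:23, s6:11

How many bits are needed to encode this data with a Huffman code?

Build the Huffman tree bottom-up:
merge s1(2) and s6(11): 13
merge 13 and s4(14): 27
merge s3(22) and s5(23): 45
merge 27 and s2(29): 56
merge 45 and 56: 101
Total encoded bits = sum of merged weights = 13 + 27 + 45 + 56 + 101 = 242.

242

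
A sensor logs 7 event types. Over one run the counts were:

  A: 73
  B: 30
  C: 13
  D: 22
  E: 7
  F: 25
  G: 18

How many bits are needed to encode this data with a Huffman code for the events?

476

Build the Huffman tree bottom-up:
E(7) + C(13) → 20
G(18) + 20 → 38
D(22) + F(25) → 47
B(30) + 38 → 68
47 + 68 → 115
A(73) + 115 → 188
Each symbol's bit-cost is frequency × depth; summing gives 476 bits (equivalently 20 + 38 + 47 + 68 + 115 + 188).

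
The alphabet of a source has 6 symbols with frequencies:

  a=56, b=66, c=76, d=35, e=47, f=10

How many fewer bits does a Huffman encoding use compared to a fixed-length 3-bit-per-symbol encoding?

Fixed-length: 3 bits × 290 symbols = 870 bits.
Huffman merges:
merge f(10) and d(35): 45
merge 45 and e(47): 92
merge a(56) and b(66): 122
merge c(76) and 92: 168
merge 122 and 168: 290
Huffman total = 45 + 92 + 122 + 168 + 290 = 717 bits.
Saving = 870 − 717 = 153 bits.

153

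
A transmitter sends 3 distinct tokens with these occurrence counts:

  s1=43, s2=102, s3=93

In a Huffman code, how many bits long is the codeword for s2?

Build the tree from the bottom:
s1(43) + s3(93) → 136
s2(102) + 136 → 238
s2 is merged only at the final step, so code length = 1.

1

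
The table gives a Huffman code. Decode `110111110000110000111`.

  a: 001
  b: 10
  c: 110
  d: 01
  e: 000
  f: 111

Read left to right; each codeword is recognised as soon as it completes (prefix code):
  110→c | 111→f | 110→c | 000→e | 110→c | 000→e | 111→f
Decoded message: cfcecef

cfcecef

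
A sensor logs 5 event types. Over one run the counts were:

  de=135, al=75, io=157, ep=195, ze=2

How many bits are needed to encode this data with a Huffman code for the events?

Merge the two smallest weights repeatedly:
merge ze(2) and al(75): 77
merge 77 and de(135): 212
merge io(157) and ep(195): 352
merge 212 and 352: 564
Each symbol's bit-cost is frequency × depth; summing gives 1205 bits (equivalently 77 + 212 + 352 + 564).

1205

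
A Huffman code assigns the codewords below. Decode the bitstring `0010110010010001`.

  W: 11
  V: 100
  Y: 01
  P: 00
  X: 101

PXVVVY

Read left to right; each codeword is recognised as soon as it completes (prefix code):
  00→P | 101→X | 100→V | 100→V | 100→V | 01→Y
Decoded message: PXVVVY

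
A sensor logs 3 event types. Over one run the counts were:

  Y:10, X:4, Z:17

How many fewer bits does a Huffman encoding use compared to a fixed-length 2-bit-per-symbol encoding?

17

Fixed-length: 2 bits × 31 symbols = 62 bits.
Huffman merges:
merge X(4) and Y(10): 14
merge 14 and Z(17): 31
Huffman total = 14 + 31 = 45 bits.
Saving = 62 − 45 = 17 bits.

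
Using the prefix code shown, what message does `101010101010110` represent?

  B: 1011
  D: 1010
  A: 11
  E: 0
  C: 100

Read left to right; each codeword is recognised as soon as it completes (prefix code):
  1010→D | 1010→D | 1010→D | 11→A | 0→E
Decoded message: DDDAE

DDDAE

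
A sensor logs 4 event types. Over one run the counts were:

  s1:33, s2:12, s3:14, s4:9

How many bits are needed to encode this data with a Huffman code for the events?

124

Build the Huffman tree bottom-up:
merge s4(9) and s2(12): 21
merge s3(14) and 21: 35
merge s1(33) and 35: 68
Total encoded bits = sum of merged weights = 21 + 35 + 68 = 124.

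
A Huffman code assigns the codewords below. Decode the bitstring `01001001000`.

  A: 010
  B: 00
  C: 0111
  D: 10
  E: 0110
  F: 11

AAAB

Read left to right; each codeword is recognised as soon as it completes (prefix code):
  010→A | 010→A | 010→A | 00→B
Decoded message: AAAB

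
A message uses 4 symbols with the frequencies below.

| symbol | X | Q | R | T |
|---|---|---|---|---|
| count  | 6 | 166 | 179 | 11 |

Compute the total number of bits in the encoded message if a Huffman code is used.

562

Merge the two smallest weights repeatedly:
merge X(6) and T(11): 17
merge 17 and Q(166): 183
merge R(179) and 183: 362
The encoded length is the sum of every internal node's weight: 17 + 183 + 362 = 562 bits.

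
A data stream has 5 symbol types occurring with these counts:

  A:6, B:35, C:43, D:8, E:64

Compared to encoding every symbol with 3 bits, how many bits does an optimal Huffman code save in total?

Fixed-length: 3 bits × 156 symbols = 468 bits.
Huffman merges:
A(6) + D(8) → 14
14 + B(35) → 49
C(43) + 49 → 92
E(64) + 92 → 156
Huffman total = 14 + 49 + 92 + 156 = 311 bits.
Saving = 468 − 311 = 157 bits.

157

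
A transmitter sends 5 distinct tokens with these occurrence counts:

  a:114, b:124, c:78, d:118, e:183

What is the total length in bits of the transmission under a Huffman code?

1426

Build the Huffman tree bottom-up:
merge c(78) and a(114): 192
merge d(118) and b(124): 242
merge e(183) and 192: 375
merge 242 and 375: 617
Total encoded bits = sum of merged weights = 192 + 242 + 375 + 617 = 1426.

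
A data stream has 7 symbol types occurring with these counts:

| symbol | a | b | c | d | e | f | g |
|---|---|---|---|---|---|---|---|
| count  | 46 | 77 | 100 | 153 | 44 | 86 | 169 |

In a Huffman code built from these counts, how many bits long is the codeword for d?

2

Build the tree from the bottom:
merge e(44) and a(46): 90
merge b(77) and f(86): 163
merge 90 and c(100): 190
merge d(153) and 163: 316
merge g(169) and 190: 359
merge 316 and 359: 675
The subtree containing d is merged 2 times, so code length = 2.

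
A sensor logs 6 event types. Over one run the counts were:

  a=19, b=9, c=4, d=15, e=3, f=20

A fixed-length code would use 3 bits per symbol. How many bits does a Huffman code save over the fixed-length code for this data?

47

Fixed-length: 3 bits × 70 symbols = 210 bits.
Huffman merges:
combine e(3), c(4) → 7
combine 7, b(9) → 16
combine d(15), 16 → 31
combine a(19), f(20) → 39
combine 31, 39 → 70
Huffman total = 7 + 16 + 31 + 39 + 70 = 163 bits.
Saving = 210 − 163 = 47 bits.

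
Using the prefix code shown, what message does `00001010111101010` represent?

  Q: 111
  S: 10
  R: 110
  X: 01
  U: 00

UUSSQSSS

Read left to right; each codeword is recognised as soon as it completes (prefix code):
  00→U | 00→U | 10→S | 10→S | 111→Q | 10→S | 10→S | 10→S
Decoded message: UUSSQSSS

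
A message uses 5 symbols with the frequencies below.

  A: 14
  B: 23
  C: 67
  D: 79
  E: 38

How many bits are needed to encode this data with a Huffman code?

Build the Huffman tree bottom-up:
combine A(14), B(23) → 37
combine 37, E(38) → 75
combine C(67), 75 → 142
combine D(79), 142 → 221
Total encoded bits = sum of merged weights = 37 + 75 + 142 + 221 = 475.

475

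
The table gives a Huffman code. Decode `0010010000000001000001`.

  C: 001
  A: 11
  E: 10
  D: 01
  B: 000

CCBBBEBD

Read left to right; each codeword is recognised as soon as it completes (prefix code):
  001→C | 001→C | 000→B | 000→B | 000→B | 10→E | 000→B | 01→D
Decoded message: CCBBBEBD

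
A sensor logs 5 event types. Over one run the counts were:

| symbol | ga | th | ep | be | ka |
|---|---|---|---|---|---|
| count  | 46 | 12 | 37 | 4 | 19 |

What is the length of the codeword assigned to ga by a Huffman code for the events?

1

Repeatedly merge the two smallest:
combine be(4), th(12) → 16
combine 16, ka(19) → 35
combine 35, ep(37) → 72
combine ga(46), 72 → 118
ga is merged only at the final step, so code length = 1.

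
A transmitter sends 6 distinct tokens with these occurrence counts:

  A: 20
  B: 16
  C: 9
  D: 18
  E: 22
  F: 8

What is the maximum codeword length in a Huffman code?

Merge the two lowest-weight nodes at each step:
F(8) + C(9) → 17
B(16) + 17 → 33
D(18) + A(20) → 38
E(22) + 33 → 55
38 + 55 → 93
Maximum depth reached is 4.

4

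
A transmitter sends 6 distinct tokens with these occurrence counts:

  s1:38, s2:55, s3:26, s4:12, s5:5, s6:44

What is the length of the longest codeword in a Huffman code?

4

Merge the two lowest-weight nodes at each step:
merge s5(5) and s4(12): 17
merge 17 and s3(26): 43
merge s1(38) and 43: 81
merge s6(44) and s2(55): 99
merge 81 and 99: 180
Maximum depth reached is 4.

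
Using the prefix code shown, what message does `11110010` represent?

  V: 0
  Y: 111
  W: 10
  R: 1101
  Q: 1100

YWVW

Read left to right; each codeword is recognised as soon as it completes (prefix code):
  111→Y | 10→W | 0→V | 10→W
Decoded message: YWVW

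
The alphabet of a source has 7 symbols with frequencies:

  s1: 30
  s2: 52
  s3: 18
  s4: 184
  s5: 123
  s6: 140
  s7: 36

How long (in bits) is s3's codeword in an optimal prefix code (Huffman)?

5

Build the tree from the bottom:
merge s3(18) and s1(30): 48
merge s7(36) and 48: 84
merge s2(52) and 84: 136
merge s5(123) and 136: 259
merge s6(140) and s4(184): 324
merge 259 and 324: 583
s3 sits 5 levels below the root, so its codeword is 5 bits.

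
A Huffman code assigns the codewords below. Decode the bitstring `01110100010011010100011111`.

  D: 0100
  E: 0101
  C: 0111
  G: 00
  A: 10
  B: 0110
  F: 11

CDDFEGCF

Read left to right; each codeword is recognised as soon as it completes (prefix code):
  0111→C | 0100→D | 0100→D | 11→F | 0101→E | 00→G | 0111→C | 11→F
Decoded message: CDDFEGCF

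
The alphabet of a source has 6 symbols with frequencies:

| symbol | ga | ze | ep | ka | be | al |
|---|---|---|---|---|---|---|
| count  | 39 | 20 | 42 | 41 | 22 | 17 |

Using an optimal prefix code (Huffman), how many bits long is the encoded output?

458

Greedily combine the two least-frequent nodes:
al(17) + ze(20) → 37
be(22) + 37 → 59
ga(39) + ka(41) → 80
ep(42) + 59 → 101
80 + 101 → 181
The encoded length is the sum of every internal node's weight: 37 + 59 + 80 + 101 + 181 = 458 bits.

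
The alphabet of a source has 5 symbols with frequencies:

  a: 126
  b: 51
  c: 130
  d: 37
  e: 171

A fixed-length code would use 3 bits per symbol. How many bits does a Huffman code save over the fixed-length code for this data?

Fixed-length: 3 bits × 515 symbols = 1545 bits.
Huffman merges:
d(37) + b(51) → 88
88 + a(126) → 214
c(130) + e(171) → 301
214 + 301 → 515
Huffman total = 88 + 214 + 301 + 515 = 1118 bits.
Saving = 1545 − 1118 = 427 bits.

427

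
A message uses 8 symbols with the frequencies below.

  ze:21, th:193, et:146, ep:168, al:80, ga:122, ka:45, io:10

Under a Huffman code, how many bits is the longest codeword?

Merge the two lowest-weight nodes at each step:
io(10) + ze(21) → 31
31 + ka(45) → 76
76 + al(80) → 156
ga(122) + et(146) → 268
156 + ep(168) → 324
th(193) + 268 → 461
324 + 461 → 785
Maximum depth reached is 5.

5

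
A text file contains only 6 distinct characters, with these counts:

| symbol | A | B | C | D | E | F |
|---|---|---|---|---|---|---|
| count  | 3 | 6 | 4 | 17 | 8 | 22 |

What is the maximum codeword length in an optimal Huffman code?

5

Merge the two lowest-weight nodes at each step:
merge A(3) and C(4): 7
merge B(6) and 7: 13
merge E(8) and 13: 21
merge D(17) and 21: 38
merge F(22) and 38: 60
Maximum depth reached is 5.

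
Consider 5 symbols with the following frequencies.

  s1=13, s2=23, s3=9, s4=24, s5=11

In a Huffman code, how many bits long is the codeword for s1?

Huffman merges, smallest pair first:
s3(9) + s5(11) → 20
s1(13) + 20 → 33
s2(23) + s4(24) → 47
33 + 47 → 80
s1's leaf is at depth 2, giving a 2-bit codeword.

2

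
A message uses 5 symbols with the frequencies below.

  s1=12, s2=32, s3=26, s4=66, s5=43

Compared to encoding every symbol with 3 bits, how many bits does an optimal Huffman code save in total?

Fixed-length: 3 bits × 179 symbols = 537 bits.
Huffman merges:
merge s1(12) and s3(26): 38
merge s2(32) and 38: 70
merge s5(43) and s4(66): 109
merge 70 and 109: 179
Huffman total = 38 + 70 + 109 + 179 = 396 bits.
Saving = 537 − 396 = 141 bits.

141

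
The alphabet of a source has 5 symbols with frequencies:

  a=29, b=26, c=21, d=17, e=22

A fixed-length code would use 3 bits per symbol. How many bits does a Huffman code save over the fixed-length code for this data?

77

Fixed-length: 3 bits × 115 symbols = 345 bits.
Huffman merges:
d(17) + c(21) → 38
e(22) + b(26) → 48
a(29) + 38 → 67
48 + 67 → 115
Huffman total = 38 + 48 + 67 + 115 = 268 bits.
Saving = 345 − 268 = 77 bits.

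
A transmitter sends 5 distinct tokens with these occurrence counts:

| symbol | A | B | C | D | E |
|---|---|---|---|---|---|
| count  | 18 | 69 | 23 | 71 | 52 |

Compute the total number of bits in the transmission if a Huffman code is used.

Greedily combine the two least-frequent nodes:
A(18) + C(23) → 41
41 + E(52) → 93
B(69) + D(71) → 140
93 + 140 → 233
Each symbol's bit-cost is frequency × depth; summing gives 507 bits (equivalently 41 + 93 + 140 + 233).

507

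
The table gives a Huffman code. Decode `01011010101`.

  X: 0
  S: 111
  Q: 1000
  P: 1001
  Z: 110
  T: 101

XTTXT

Read left to right; each codeword is recognised as soon as it completes (prefix code):
  0→X | 101→T | 101→T | 0→X | 101→T
Decoded message: XTTXT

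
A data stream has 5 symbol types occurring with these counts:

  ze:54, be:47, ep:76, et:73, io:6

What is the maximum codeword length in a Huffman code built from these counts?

3

Merge the two lowest-weight nodes at each step:
combine io(6), be(47) → 53
combine 53, ze(54) → 107
combine et(73), ep(76) → 149
combine 107, 149 → 256
The rarest symbols sit at the bottom; the longest codeword is 3 bits.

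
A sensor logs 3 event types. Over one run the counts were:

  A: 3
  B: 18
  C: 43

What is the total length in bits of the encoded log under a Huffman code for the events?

Greedily combine the two least-frequent nodes:
merge A(3) and B(18): 21
merge 21 and C(43): 64
Total encoded bits = sum of merged weights = 21 + 64 = 85.

85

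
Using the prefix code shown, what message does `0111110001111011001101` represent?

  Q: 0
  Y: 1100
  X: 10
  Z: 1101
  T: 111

QTYQTXYZ

Read left to right; each codeword is recognised as soon as it completes (prefix code):
  0→Q | 111→T | 1100→Y | 0→Q | 111→T | 10→X | 1100→Y | 1101→Z
Decoded message: QTYQTXYZ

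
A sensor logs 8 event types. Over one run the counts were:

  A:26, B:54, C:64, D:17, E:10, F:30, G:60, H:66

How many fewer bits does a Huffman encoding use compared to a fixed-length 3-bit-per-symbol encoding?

Fixed-length: 3 bits × 327 symbols = 981 bits.
Huffman merges:
E(10) + D(17) → 27
A(26) + 27 → 53
F(30) + 53 → 83
B(54) + G(60) → 114
C(64) + H(66) → 130
83 + 114 → 197
130 + 197 → 327
Huffman total = 27 + 53 + 83 + 114 + 130 + 197 + 327 = 931 bits.
Saving = 981 − 931 = 50 bits.

50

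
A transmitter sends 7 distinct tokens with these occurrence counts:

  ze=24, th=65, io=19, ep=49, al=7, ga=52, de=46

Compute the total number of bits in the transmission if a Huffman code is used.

Build the Huffman tree bottom-up:
combine al(7), io(19) → 26
combine ze(24), 26 → 50
combine de(46), ep(49) → 95
combine 50, ga(52) → 102
combine th(65), 95 → 160
combine 102, 160 → 262
The encoded length is the sum of every internal node's weight: 26 + 50 + 95 + 102 + 160 + 262 = 695 bits.

695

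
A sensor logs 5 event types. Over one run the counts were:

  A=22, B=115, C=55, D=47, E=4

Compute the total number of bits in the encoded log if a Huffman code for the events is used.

470

Build the Huffman tree bottom-up:
combine E(4), A(22) → 26
combine 26, D(47) → 73
combine C(55), 73 → 128
combine B(115), 128 → 243
Each symbol's bit-cost is frequency × depth; summing gives 470 bits (equivalently 26 + 73 + 128 + 243).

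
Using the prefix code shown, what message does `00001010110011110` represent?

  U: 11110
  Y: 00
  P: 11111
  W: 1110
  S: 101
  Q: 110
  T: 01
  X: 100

Read left to right; each codeword is recognised as soon as it completes (prefix code):
  00→Y | 00→Y | 101→S | 01→T | 100→X | 11110→U
Decoded message: YYSTXU

YYSTXU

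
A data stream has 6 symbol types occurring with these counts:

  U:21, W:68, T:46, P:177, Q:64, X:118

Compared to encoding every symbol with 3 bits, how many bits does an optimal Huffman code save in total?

Fixed-length: 3 bits × 494 symbols = 1482 bits.
Huffman merges:
merge U(21) and T(46): 67
merge Q(64) and 67: 131
merge W(68) and X(118): 186
merge 131 and P(177): 308
merge 186 and 308: 494
Huffman total = 67 + 131 + 186 + 308 + 494 = 1186 bits.
Saving = 1482 − 1186 = 296 bits.

296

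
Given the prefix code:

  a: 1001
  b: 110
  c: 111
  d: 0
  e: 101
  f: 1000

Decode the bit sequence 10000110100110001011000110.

fdbafefb

Read left to right; each codeword is recognised as soon as it completes (prefix code):
  1000→f | 0→d | 110→b | 1001→a | 1000→f | 101→e | 1000→f | 110→b
Decoded message: fdbafefb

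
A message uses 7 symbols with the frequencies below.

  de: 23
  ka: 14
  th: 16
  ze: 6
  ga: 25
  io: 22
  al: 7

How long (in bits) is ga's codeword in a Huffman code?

2

Build the tree from the bottom:
merge ze(6) and al(7): 13
merge 13 and ka(14): 27
merge th(16) and io(22): 38
merge de(23) and ga(25): 48
merge 27 and 38: 65
merge 48 and 65: 113
ga sits 2 levels below the root, so its codeword is 2 bits.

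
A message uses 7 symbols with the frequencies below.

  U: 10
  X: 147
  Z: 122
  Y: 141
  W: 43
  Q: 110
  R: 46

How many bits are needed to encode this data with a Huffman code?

1599

Build the Huffman tree bottom-up:
merge U(10) and W(43): 53
merge R(46) and 53: 99
merge 99 and Q(110): 209
merge Z(122) and Y(141): 263
merge X(147) and 209: 356
merge 263 and 356: 619
The encoded length is the sum of every internal node's weight: 53 + 99 + 209 + 263 + 356 + 619 = 1599 bits.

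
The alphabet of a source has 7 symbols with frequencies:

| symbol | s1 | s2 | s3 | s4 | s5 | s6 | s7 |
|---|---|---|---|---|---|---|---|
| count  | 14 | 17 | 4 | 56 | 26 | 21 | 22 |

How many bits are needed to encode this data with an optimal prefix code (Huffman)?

416

Merge the two smallest weights repeatedly:
combine s3(4), s1(14) → 18
combine s2(17), 18 → 35
combine s6(21), s7(22) → 43
combine s5(26), 35 → 61
combine 43, s4(56) → 99
combine 61, 99 → 160
The encoded length is the sum of every internal node's weight: 18 + 35 + 43 + 61 + 99 + 160 = 416 bits.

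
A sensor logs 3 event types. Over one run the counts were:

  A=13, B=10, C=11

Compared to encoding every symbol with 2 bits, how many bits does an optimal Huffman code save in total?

Fixed-length: 2 bits × 34 symbols = 68 bits.
Huffman merges:
merge B(10) and C(11): 21
merge A(13) and 21: 34
Huffman total = 21 + 34 = 55 bits.
Saving = 68 − 55 = 13 bits.

13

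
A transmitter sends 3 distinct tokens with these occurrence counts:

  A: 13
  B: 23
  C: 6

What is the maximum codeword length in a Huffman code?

2

Merge the two lowest-weight nodes at each step:
C(6) + A(13) → 19
19 + B(23) → 42
Maximum depth reached is 2.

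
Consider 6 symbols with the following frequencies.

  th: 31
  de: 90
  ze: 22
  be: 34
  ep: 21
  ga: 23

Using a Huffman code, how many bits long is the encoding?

526

Merge the two smallest weights repeatedly:
merge ep(21) and ze(22): 43
merge ga(23) and th(31): 54
merge be(34) and 43: 77
merge 54 and 77: 131
merge de(90) and 131: 221
Total encoded bits = sum of merged weights = 43 + 54 + 77 + 131 + 221 = 526.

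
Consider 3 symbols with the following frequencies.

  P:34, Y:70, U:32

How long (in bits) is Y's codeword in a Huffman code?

Repeatedly merge the two smallest:
U(32) + P(34) → 66
66 + Y(70) → 136
Y is a child of the root — depth 1, so its codeword is a single bit.

1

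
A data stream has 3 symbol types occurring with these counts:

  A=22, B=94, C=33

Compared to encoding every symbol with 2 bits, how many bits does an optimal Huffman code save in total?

Fixed-length: 2 bits × 149 symbols = 298 bits.
Huffman merges:
combine A(22), C(33) → 55
combine 55, B(94) → 149
Huffman total = 55 + 149 = 204 bits.
Saving = 298 − 204 = 94 bits.

94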